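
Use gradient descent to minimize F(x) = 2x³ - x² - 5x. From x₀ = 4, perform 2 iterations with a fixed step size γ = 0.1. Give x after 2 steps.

F′(x) = 6x² - 2x - 5
Step 1: F′(4) = 83; x₁ = 4 − 0.1·83 = -4.3
Step 2: F′(-4.3) = 114.54; x₂ = -4.3 − 0.1·114.54 = -15.754

-15.754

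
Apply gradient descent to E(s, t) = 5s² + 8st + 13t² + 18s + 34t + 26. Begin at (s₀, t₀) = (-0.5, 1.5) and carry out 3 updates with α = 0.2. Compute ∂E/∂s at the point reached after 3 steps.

-3225.96

∇E = (10s + 8t + 18, 8s + 26t + 34)
(s₁, t₁) = (-0.5, 1.5) − 0.2·(25, 69) = (-5.5, -12.3)
(s₂, t₂) = (-5.5, -12.3) − 0.2·(-135.4, -329.8) = (21.58, 53.66)
(s₃, t₃) = (21.58, 53.66) − 0.2·(663.08, 1601.8) = (-111.036, -266.7)
∂E/∂s at (-111.036, -266.7) = -3225.96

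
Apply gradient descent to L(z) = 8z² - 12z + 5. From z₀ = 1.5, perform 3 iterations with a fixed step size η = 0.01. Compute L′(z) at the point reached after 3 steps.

L′(z) = 16z - 12
Step 1: L′(1.5) = 12; z₁ = 1.5 − 0.01·12 = 1.38
Step 2: L′(1.38) = 10.08; z₂ = 1.38 − 0.01·10.08 = 1.2792
Step 3: L′(1.2792) = 8.4672; z₃ = 1.2792 − 0.01·8.4672 = 1.194528
L′(z) at (1.194528) = 7.112448

7.112448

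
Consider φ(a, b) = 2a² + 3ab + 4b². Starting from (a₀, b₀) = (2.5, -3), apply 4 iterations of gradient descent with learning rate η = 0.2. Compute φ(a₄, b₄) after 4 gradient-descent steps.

∇φ = (4a + 3b, 3a + 8b)
(a₁, b₁) = (2.5, -3) − 0.2·(1, -16.5) = (2.3, 0.3)
(a₂, b₂) = (2.3, 0.3) − 0.2·(10.1, 9.3) = (0.28, -1.56)
(a₃, b₃) = (0.28, -1.56) − 0.2·(-3.56, -11.64) = (0.992, 0.768)
(a₄, b₄) = (0.992, 0.768) − 0.2·(6.272, 9.12) = (-0.2624, -1.056)
φ(-0.2624, -1.056) = 5.42953472

5.42953472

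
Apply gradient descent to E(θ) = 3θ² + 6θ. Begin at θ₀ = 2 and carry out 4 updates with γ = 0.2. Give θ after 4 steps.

-0.9952

E′(θ) = 6θ + 6
θ₁ = 2 − 0.2·18 = -1.6
θ₂ = -1.6 − 0.2·(-3.6) = -0.88
θ₃ = -0.88 − 0.2·0.72 = -1.024
θ₄ = -1.024 − 0.2·(-0.144) = -0.9952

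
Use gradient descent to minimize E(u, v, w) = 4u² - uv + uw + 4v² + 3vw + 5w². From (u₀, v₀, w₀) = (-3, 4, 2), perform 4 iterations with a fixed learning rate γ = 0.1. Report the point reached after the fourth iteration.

(0.0112, 0.0245, -0.0077)

∇E = (8u - v + w, -u + 8v + 3w, u + 3v + 10w)
(u₁, v₁, w₁) = (-3, 4, 2) − 0.1·(-26, 41, 29) = (-0.4, -0.1, -0.9)
(u₂, v₂, w₂) = (-0.4, -0.1, -0.9) − 0.1·(-4, -3.1, -9.7) = (0, 0.21, 0.07)
(u₃, v₃, w₃) = (0, 0.21, 0.07) − 0.1·(-0.14, 1.89, 1.33) = (0.014, 0.021, -0.063)
(u₄, v₄, w₄) = (0.014, 0.021, -0.063) − 0.1·(0.028, -0.035, -0.553) = (0.0112, 0.0245, -0.0077)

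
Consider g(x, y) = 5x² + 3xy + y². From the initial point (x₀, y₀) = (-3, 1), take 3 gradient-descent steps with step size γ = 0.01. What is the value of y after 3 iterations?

∇g = (10x + 3y, 3x + 2y)
(x₁, y₁) = (-3, 1) − 0.01·(-27, -7) = (-2.73, 1.07)
(x₂, y₂) = (-2.73, 1.07) − 0.01·(-24.09, -6.05) = (-2.4891, 1.1305)
(x₃, y₃) = (-2.4891, 1.1305) − 0.01·(-21.4995, -5.2063) = (-2.274105, 1.182563)
y = 1.182563

1.182563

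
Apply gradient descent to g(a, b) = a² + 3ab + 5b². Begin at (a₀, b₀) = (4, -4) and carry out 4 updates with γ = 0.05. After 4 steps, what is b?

-1.401625

∇g = (2a + 3b, 3a + 10b)
Step 1: at (4, -4), ∇g = (-4, -28) → (4, -4) − 0.05·(-4, -28) = (4.2, -2.6)
Step 2: at (4.2, -2.6), ∇g = (0.6, -13.4) → (4.2, -2.6) − 0.05·(0.6, -13.4) = (4.17, -1.93)
Step 3: at (4.17, -1.93), ∇g = (2.55, -6.79) → (4.17, -1.93) − 0.05·(2.55, -6.79) = (4.0425, -1.5905)
Step 4: at (4.0425, -1.5905), ∇g = (3.3135, -3.7775) → (4.0425, -1.5905) − 0.05·(3.3135, -3.7775) = (3.876825, -1.401625)
b = -1.401625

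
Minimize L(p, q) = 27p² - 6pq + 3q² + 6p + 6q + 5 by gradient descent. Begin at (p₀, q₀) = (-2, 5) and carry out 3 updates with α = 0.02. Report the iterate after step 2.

∇L = (54p - 6q + 6, -6p + 6q + 6)
(p₁, q₁) = (-2, 5) − 0.02·(-132, 48) = (0.64, 4.04)
(p₂, q₂) = (0.64, 4.04) − 0.02·(16.32, 26.4) = (0.3136, 3.512)

(0.3136, 3.512)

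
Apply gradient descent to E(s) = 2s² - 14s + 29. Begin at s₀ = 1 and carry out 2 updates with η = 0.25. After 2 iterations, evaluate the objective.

E′(s) = 4s - 14
s₁ = 1 − 0.25·(-10) = 3.5
s₂ = 3.5 − 0.25·0 = 3.5
E(3.5) = 4.5

4.5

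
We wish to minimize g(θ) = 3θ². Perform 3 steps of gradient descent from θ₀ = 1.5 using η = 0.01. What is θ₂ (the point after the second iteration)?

g′(θ) = 6θ
Step 1: g′(1.5) = 9; θ₁ = 1.5 − 0.01·9 = 1.41
Step 2: g′(1.41) = 8.46; θ₂ = 1.41 − 0.01·8.46 = 1.3254

1.3254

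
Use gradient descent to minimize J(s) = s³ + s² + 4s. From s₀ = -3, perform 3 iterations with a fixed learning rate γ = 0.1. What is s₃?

J′(s) = 3s² + 2s + 4
Step 1: J′(-3) = 25; s₁ = -3 − 0.1·25 = -5.5
Step 2: J′(-5.5) = 83.75; s₂ = -5.5 − 0.1·83.75 = -13.875
Step 3: J′(-13.875) = 553.796875; s₃ = -13.875 − 0.1·553.796875 = -69.2546875

-69.2546875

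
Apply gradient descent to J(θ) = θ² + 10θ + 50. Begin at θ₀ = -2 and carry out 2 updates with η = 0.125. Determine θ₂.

J′(θ) = 2θ + 10
θ₁ = -2 − 0.125·6 = -2.75
θ₂ = -2.75 − 0.125·4.5 = -3.3125

-3.3125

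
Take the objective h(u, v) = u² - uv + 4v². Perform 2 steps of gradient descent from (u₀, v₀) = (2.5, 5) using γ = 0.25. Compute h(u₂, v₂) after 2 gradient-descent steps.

∇h = (2u - v, -u + 8v)
(u₁, v₁) = (2.5, 5) − 0.25·(0, 37.5) = (2.5, -4.375)
(u₂, v₂) = (2.5, -4.375) − 0.25·(9.375, -37.5) = (0.15625, 5)
h(0.15625, 5) = 99.2431640625

99.2431640625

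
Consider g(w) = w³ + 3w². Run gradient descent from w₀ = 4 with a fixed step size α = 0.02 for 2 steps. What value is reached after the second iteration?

g′(w) = 3w² + 6w
Step 1: g′(4) = 72; w₁ = 4 − 0.02·72 = 2.56
Step 2: g′(2.56) = 35.0208; w₂ = 2.56 − 0.02·35.0208 = 1.859584

1.859584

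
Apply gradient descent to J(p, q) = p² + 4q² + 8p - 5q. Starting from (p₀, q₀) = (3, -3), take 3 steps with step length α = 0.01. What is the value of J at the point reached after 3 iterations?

∇J = (2p + 8, 8q - 5)
Step 1: at (3, -3), ∇J = (14, -29) → (3, -3) − 0.01·(14, -29) = (2.86, -2.71)
Step 2: at (2.86, -2.71), ∇J = (13.72, -26.68) → (2.86, -2.71) − 0.01·(13.72, -26.68) = (2.7228, -2.4432)
Step 3: at (2.7228, -2.4432), ∇J = (13.4456, -24.5456) → (2.7228, -2.4432) − 0.01·(13.4456, -24.5456) = (2.588344, -2.197744)
J(2.588344, -2.197744) = 57.71531142048

57.71531142048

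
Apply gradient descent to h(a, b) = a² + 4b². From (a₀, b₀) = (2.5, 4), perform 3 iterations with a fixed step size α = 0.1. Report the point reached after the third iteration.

(1.28, 0.032)

∇h = (2a, 8b)
Step 1: at (2.5, 4), ∇h = (5, 32) → (2.5, 4) − 0.1·(5, 32) = (2, 0.8)
Step 2: at (2, 0.8), ∇h = (4, 6.4) → (2, 0.8) − 0.1·(4, 6.4) = (1.6, 0.16)
Step 3: at (1.6, 0.16), ∇h = (3.2, 1.28) → (1.6, 0.16) − 0.1·(3.2, 1.28) = (1.28, 0.032)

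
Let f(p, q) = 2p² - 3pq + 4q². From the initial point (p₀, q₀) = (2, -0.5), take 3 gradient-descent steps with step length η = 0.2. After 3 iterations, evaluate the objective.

5.679104

∇f = (4p - 3q, -3p + 8q)
(p₁, q₁) = (2, -0.5) − 0.2·(9.5, -10) = (0.1, 1.5)
(p₂, q₂) = (0.1, 1.5) − 0.2·(-4.1, 11.7) = (0.92, -0.84)
(p₃, q₃) = (0.92, -0.84) − 0.2·(6.2, -9.48) = (-0.32, 1.056)
f(-0.32, 1.056) = 5.679104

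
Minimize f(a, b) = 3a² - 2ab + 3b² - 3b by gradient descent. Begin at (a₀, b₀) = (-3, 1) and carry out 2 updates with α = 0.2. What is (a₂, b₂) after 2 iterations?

(-0.52, 1.16)

∇f = (6a - 2b, -2a + 6b - 3)
(a₁, b₁) = (-3, 1) − 0.2·(-20, 9) = (1, -0.8)
(a₂, b₂) = (1, -0.8) − 0.2·(7.6, -9.8) = (-0.52, 1.16)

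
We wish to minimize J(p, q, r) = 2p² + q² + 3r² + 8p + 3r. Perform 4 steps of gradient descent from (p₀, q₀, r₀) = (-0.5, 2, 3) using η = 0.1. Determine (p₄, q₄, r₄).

(-1.8056, 0.8192, -0.4104)

∇J = (4p + 8, 2q, 6r + 3)
(p₁, q₁, r₁) = (-0.5, 2, 3) − 0.1·(6, 4, 21) = (-1.1, 1.6, 0.9)
(p₂, q₂, r₂) = (-1.1, 1.6, 0.9) − 0.1·(3.6, 3.2, 8.4) = (-1.46, 1.28, 0.06)
(p₃, q₃, r₃) = (-1.46, 1.28, 0.06) − 0.1·(2.16, 2.56, 3.36) = (-1.676, 1.024, -0.276)
(p₄, q₄, r₄) = (-1.676, 1.024, -0.276) − 0.1·(1.296, 2.048, 1.344) = (-1.8056, 0.8192, -0.4104)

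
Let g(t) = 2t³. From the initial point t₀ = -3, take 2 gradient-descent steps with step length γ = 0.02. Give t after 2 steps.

g′(t) = 6t²
Step 1: g′(-3) = 54; t₁ = -3 − 0.02·54 = -4.08
Step 2: g′(-4.08) = 99.8784; t₂ = -4.08 − 0.02·99.8784 = -6.077568

-6.077568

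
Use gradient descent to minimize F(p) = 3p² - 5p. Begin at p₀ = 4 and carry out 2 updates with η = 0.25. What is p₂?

F′(p) = 6p - 5
Step 1: F′(4) = 19; p₁ = 4 − 0.25·19 = -0.75
Step 2: F′(-0.75) = -9.5; p₂ = -0.75 − 0.25·(-9.5) = 1.625

1.625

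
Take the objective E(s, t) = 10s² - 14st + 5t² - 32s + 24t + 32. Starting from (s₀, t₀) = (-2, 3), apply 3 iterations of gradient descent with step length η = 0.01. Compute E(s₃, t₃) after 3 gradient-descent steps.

46.120225767232

∇E = (20s - 14t - 32, -14s + 10t + 24)
(s₁, t₁) = (-2, 3) − 0.01·(-114, 82) = (-0.86, 2.18)
(s₂, t₂) = (-0.86, 2.18) − 0.01·(-79.72, 57.84) = (-0.0628, 1.6016)
(s₃, t₃) = (-0.0628, 1.6016) − 0.01·(-55.6784, 40.8952) = (0.493984, 1.192648)
E(0.493984, 1.192648) = 46.120225767232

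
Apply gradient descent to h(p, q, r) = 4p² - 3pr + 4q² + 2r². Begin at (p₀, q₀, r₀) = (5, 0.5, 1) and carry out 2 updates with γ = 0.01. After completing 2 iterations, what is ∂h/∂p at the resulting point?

30.7297

∇h = (8p - 3r, 8q, -3p + 4r)
(p₁, q₁, r₁) = (5, 0.5, 1) − 0.01·(37, 4, -11) = (4.63, 0.46, 1.11)
(p₂, q₂, r₂) = (4.63, 0.46, 1.11) − 0.01·(33.71, 3.68, -9.45) = (4.2929, 0.4232, 1.2045)
∂h/∂p at (4.2929, 0.4232, 1.2045) = 30.7297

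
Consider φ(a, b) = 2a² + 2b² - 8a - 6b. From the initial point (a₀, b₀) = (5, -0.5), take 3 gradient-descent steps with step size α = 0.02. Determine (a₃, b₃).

∇φ = (4a - 8, 4b - 6)
(a₁, b₁) = (5, -0.5) − 0.02·(12, -8) = (4.76, -0.34)
(a₂, b₂) = (4.76, -0.34) − 0.02·(11.04, -7.36) = (4.5392, -0.1928)
(a₃, b₃) = (4.5392, -0.1928) − 0.02·(10.1568, -6.7712) = (4.336064, -0.057376)

(4.336064, -0.057376)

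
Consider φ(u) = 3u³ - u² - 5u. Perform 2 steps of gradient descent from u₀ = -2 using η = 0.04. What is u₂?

φ′(u) = 9u² - 2u - 5
u₁ = -2 − 0.04·35 = -3.4
u₂ = -3.4 − 0.04·105.84 = -7.6336

-7.6336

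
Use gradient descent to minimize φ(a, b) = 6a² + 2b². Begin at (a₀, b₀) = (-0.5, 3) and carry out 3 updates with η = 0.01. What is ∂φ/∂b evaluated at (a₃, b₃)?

10.616832

∇φ = (12a, 4b)
Step 1: at (-0.5, 3), ∇φ = (-6, 12) → (-0.5, 3) − 0.01·(-6, 12) = (-0.44, 2.88)
Step 2: at (-0.44, 2.88), ∇φ = (-5.28, 11.52) → (-0.44, 2.88) − 0.01·(-5.28, 11.52) = (-0.3872, 2.7648)
Step 3: at (-0.3872, 2.7648), ∇φ = (-4.6464, 11.0592) → (-0.3872, 2.7648) − 0.01·(-4.6464, 11.0592) = (-0.340736, 2.654208)
∂φ/∂b at (-0.340736, 2.654208) = 10.616832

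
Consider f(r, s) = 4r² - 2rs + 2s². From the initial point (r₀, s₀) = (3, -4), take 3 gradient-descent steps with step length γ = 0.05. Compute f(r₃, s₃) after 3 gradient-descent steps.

∇f = (8r - 2s, -2r + 4s)
Step 1: at (3, -4), ∇f = (32, -22) → (3, -4) − 0.05·(32, -22) = (1.4, -2.9)
Step 2: at (1.4, -2.9), ∇f = (17, -14.4) → (1.4, -2.9) − 0.05·(17, -14.4) = (0.55, -2.18)
Step 3: at (0.55, -2.18), ∇f = (8.76, -9.82) → (0.55, -2.18) − 0.05·(8.76, -9.82) = (0.112, -1.689)
f(0.112, -1.689) = 6.133954

6.133954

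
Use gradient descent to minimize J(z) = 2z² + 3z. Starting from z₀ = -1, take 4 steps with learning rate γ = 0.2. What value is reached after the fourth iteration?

J′(z) = 4z + 3
Step 1: J′(-1) = -1; z₁ = -1 − 0.2·(-1) = -0.8
Step 2: J′(-0.8) = -0.2; z₂ = -0.8 − 0.2·(-0.2) = -0.76
Step 3: J′(-0.76) = -0.04; z₃ = -0.76 − 0.2·(-0.04) = -0.752
Step 4: J′(-0.752) = -0.008; z₄ = -0.752 − 0.2·(-0.008) = -0.7504

-0.7504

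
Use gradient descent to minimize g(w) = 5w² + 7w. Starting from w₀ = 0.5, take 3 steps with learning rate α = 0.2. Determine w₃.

-1.9

g′(w) = 10w + 7
Step 1: g′(0.5) = 12; w₁ = 0.5 − 0.2·12 = -1.9
Step 2: g′(-1.9) = -12; w₂ = -1.9 − 0.2·(-12) = 0.5
Step 3: g′(0.5) = 12; w₃ = 0.5 − 0.2·12 = -1.9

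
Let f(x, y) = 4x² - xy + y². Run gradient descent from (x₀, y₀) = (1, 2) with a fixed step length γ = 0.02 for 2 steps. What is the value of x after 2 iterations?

∇f = (8x - y, -x + 2y)
Step 1: at (1, 2), ∇f = (6, 3) → (1, 2) − 0.02·(6, 3) = (0.88, 1.94)
Step 2: at (0.88, 1.94), ∇f = (5.1, 3) → (0.88, 1.94) − 0.02·(5.1, 3) = (0.778, 1.88)
x = 0.778

0.778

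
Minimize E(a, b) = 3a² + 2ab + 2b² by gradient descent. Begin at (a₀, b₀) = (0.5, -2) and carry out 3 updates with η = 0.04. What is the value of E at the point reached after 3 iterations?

2.822306176

∇E = (6a + 2b, 2a + 4b)
Step 1: at (0.5, -2), ∇E = (-1, -7) → (0.5, -2) − 0.04·(-1, -7) = (0.54, -1.72)
Step 2: at (0.54, -1.72), ∇E = (-0.2, -5.8) → (0.54, -1.72) − 0.04·(-0.2, -5.8) = (0.548, -1.488)
Step 3: at (0.548, -1.488), ∇E = (0.312, -4.856) → (0.548, -1.488) − 0.04·(0.312, -4.856) = (0.53552, -1.29376)
E(0.53552, -1.29376) = 2.822306176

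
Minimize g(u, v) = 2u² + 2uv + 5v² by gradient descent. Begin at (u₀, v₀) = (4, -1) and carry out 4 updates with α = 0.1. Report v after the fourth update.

-0.2272

∇g = (4u + 2v, 2u + 10v)
Step 1: at (4, -1), ∇g = (14, -2) → (4, -1) − 0.1·(14, -2) = (2.6, -0.8)
Step 2: at (2.6, -0.8), ∇g = (8.8, -2.8) → (2.6, -0.8) − 0.1·(8.8, -2.8) = (1.72, -0.52)
Step 3: at (1.72, -0.52), ∇g = (5.84, -1.76) → (1.72, -0.52) − 0.1·(5.84, -1.76) = (1.136, -0.344)
Step 4: at (1.136, -0.344), ∇g = (3.856, -1.168) → (1.136, -0.344) − 0.1·(3.856, -1.168) = (0.7504, -0.2272)
v = -0.2272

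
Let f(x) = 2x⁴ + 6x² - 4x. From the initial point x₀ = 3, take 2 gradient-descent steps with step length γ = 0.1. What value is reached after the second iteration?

f′(x) = 8x³ + 12x - 4
x₁ = 3 − 0.1·248 = -21.8
x₂ = -21.8 − 0.1·(-83147.456) = 8292.9456

8292.9456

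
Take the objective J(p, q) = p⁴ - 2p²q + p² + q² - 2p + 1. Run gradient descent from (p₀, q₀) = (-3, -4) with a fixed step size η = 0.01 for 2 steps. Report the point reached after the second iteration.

(-1.00872576, -3.628208)

∇J = (4p³ - 4pq + 2p - 2, -2p² + 2q)
Step 1: at (-3, -4), ∇J = (-164, -26) → (-3, -4) − 0.01·(-164, -26) = (-1.36, -3.74)
Step 2: at (-1.36, -3.74), ∇J = (-35.127424, -11.1792) → (-1.36, -3.74) − 0.01·(-35.127424, -11.1792) = (-1.00872576, -3.628208)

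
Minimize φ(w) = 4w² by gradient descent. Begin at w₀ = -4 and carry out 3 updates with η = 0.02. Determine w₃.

φ′(w) = 8w
Step 1: φ′(-4) = -32; w₁ = -4 − 0.02·(-32) = -3.36
Step 2: φ′(-3.36) = -26.88; w₂ = -3.36 − 0.02·(-26.88) = -2.8224
Step 3: φ′(-2.8224) = -22.5792; w₃ = -2.8224 − 0.02·(-22.5792) = -2.370816

-2.370816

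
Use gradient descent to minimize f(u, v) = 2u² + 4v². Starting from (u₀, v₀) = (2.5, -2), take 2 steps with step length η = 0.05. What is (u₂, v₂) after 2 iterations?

∇f = (4u, 8v)
(u₁, v₁) = (2.5, -2) − 0.05·(10, -16) = (2, -1.2)
(u₂, v₂) = (2, -1.2) − 0.05·(8, -9.6) = (1.6, -0.72)

(1.6, -0.72)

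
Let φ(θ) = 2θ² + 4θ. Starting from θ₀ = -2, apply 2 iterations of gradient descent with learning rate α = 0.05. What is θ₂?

φ′(θ) = 4θ + 4
θ₁ = -2 − 0.05·(-4) = -1.8
θ₂ = -1.8 − 0.05·(-3.2) = -1.64

-1.64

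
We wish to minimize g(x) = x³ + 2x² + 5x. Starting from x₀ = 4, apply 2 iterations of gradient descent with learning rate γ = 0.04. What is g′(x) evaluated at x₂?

g′(x) = 3x² + 4x + 5
Step 1: g′(4) = 69; x₁ = 4 − 0.04·69 = 1.24
Step 2: g′(1.24) = 14.5728; x₂ = 1.24 − 0.04·14.5728 = 0.657088
g′(x) at (0.657088) = 8.923645919232

8.923645919232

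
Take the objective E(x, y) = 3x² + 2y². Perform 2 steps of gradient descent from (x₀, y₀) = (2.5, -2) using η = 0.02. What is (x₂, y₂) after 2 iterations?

(1.936, -1.6928)

∇E = (6x, 4y)
(x₁, y₁) = (2.5, -2) − 0.02·(15, -8) = (2.2, -1.84)
(x₂, y₂) = (2.2, -1.84) − 0.02·(13.2, -7.36) = (1.936, -1.6928)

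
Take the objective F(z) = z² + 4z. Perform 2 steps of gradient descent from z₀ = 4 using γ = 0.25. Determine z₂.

F′(z) = 2z + 4
z₁ = 4 − 0.25·12 = 1
z₂ = 1 − 0.25·6 = -0.5

-0.5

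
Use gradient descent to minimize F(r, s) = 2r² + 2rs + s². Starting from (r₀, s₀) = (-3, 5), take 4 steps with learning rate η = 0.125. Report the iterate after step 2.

∇F = (4r + 2s, 2r + 2s)
(r₁, s₁) = (-3, 5) − 0.125·(-2, 4) = (-2.75, 4.5)
(r₂, s₂) = (-2.75, 4.5) − 0.125·(-2, 3.5) = (-2.5, 4.0625)

(-2.5, 4.0625)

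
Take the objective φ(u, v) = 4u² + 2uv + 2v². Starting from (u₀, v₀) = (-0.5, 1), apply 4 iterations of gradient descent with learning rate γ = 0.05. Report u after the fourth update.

∇φ = (8u + 2v, 2u + 4v)
(u₁, v₁) = (-0.5, 1) − 0.05·(-2, 3) = (-0.4, 0.85)
(u₂, v₂) = (-0.4, 0.85) − 0.05·(-1.5, 2.6) = (-0.325, 0.72)
(u₃, v₃) = (-0.325, 0.72) − 0.05·(-1.16, 2.23) = (-0.267, 0.6085)
(u₄, v₄) = (-0.267, 0.6085) − 0.05·(-0.919, 1.9) = (-0.22105, 0.5135)
u = -0.22105

-0.22105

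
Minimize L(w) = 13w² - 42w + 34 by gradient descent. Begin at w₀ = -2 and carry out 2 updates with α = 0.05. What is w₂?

L′(w) = 26w - 42
w₁ = -2 − 0.05·(-94) = 2.7
w₂ = 2.7 − 0.05·28.2 = 1.29

1.29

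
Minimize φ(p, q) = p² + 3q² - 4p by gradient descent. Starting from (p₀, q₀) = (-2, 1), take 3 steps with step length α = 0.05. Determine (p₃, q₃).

(-0.916, 0.343)

∇φ = (2p - 4, 6q)
Step 1: at (-2, 1), ∇φ = (-8, 6) → (-2, 1) − 0.05·(-8, 6) = (-1.6, 0.7)
Step 2: at (-1.6, 0.7), ∇φ = (-7.2, 4.2) → (-1.6, 0.7) − 0.05·(-7.2, 4.2) = (-1.24, 0.49)
Step 3: at (-1.24, 0.49), ∇φ = (-6.48, 2.94) → (-1.24, 0.49) − 0.05·(-6.48, 2.94) = (-0.916, 0.343)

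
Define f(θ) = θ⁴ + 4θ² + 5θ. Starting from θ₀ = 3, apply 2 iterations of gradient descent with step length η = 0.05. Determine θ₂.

f′(θ) = 4θ³ + 8θ + 5
θ₁ = 3 − 0.05·137 = -3.85
θ₂ = -3.85 − 0.05·(-254.0665) = 8.853325

8.853325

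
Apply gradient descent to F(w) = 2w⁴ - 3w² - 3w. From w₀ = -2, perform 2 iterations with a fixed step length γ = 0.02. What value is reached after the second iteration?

F′(w) = 8w³ - 6w - 3
Step 1: F′(-2) = -55; w₁ = -2 − 0.02·(-55) = -0.9
Step 2: F′(-0.9) = -3.432; w₂ = -0.9 − 0.02·(-3.432) = -0.83136

-0.83136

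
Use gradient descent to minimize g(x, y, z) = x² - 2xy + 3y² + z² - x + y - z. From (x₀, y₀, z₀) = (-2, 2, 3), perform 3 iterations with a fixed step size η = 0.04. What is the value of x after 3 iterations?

∇g = (2x - 2y - 1, -2x + 6y + 1, 2z - 1)
(x₁, y₁, z₁) = (-2, 2, 3) − 0.04·(-9, 17, 5) = (-1.64, 1.32, 2.8)
(x₂, y₂, z₂) = (-1.64, 1.32, 2.8) − 0.04·(-6.92, 12.2, 4.6) = (-1.3632, 0.832, 2.616)
(x₃, y₃, z₃) = (-1.3632, 0.832, 2.616) − 0.04·(-5.3904, 8.7184, 4.232) = (-1.147584, 0.483264, 2.44672)
x = -1.147584

-1.147584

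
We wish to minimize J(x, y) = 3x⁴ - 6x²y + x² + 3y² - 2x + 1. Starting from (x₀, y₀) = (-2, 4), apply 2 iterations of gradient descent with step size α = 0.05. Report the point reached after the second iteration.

(-2.5622, 3.667)

∇J = (12x³ - 12xy + 2x - 2, -6x² + 6y)
Step 1: at (-2, 4), ∇J = (-6, 0) → (-2, 4) − 0.05·(-6, 0) = (-1.7, 4)
Step 2: at (-1.7, 4), ∇J = (17.244, 6.66) → (-1.7, 4) − 0.05·(17.244, 6.66) = (-2.5622, 3.667)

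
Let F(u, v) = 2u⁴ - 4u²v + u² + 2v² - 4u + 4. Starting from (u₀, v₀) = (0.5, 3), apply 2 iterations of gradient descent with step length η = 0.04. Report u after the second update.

∇F = (8u³ - 8uv + 2u - 4, -4u² + 4v)
(u₁, v₁) = (0.5, 3) − 0.04·(-14, 11) = (1.06, 2.56)
(u₂, v₂) = (1.06, 2.56) − 0.04·(-14.060672, 5.7456) = (1.62242688, 2.330176)
u = 1.62242688

1.62242688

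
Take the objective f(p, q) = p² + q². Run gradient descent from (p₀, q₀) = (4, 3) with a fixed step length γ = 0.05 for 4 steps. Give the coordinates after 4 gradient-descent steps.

(2.6244, 1.9683)

∇f = (2p, 2q)
(p₁, q₁) = (4, 3) − 0.05·(8, 6) = (3.6, 2.7)
(p₂, q₂) = (3.6, 2.7) − 0.05·(7.2, 5.4) = (3.24, 2.43)
(p₃, q₃) = (3.24, 2.43) − 0.05·(6.48, 4.86) = (2.916, 2.187)
(p₄, q₄) = (2.916, 2.187) − 0.05·(5.832, 4.374) = (2.6244, 1.9683)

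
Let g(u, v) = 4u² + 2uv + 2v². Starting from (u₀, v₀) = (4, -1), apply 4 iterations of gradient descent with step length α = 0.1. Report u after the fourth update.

∇g = (8u + 2v, 2u + 4v)
(u₁, v₁) = (4, -1) − 0.1·(30, 4) = (1, -1.4)
(u₂, v₂) = (1, -1.4) − 0.1·(5.2, -3.6) = (0.48, -1.04)
(u₃, v₃) = (0.48, -1.04) − 0.1·(1.76, -3.2) = (0.304, -0.72)
(u₄, v₄) = (0.304, -0.72) − 0.1·(0.992, -2.272) = (0.2048, -0.4928)
u = 0.2048

0.2048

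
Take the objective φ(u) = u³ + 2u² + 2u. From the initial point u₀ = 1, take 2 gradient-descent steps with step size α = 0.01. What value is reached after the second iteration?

0.828757

φ′(u) = 3u² + 4u + 2
u₁ = 1 − 0.01·9 = 0.91
u₂ = 0.91 − 0.01·8.1243 = 0.828757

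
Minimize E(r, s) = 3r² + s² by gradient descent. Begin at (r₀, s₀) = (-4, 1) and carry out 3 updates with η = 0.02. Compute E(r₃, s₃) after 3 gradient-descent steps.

23.074153955328

∇E = (6r, 2s)
(r₁, s₁) = (-4, 1) − 0.02·(-24, 2) = (-3.52, 0.96)
(r₂, s₂) = (-3.52, 0.96) − 0.02·(-21.12, 1.92) = (-3.0976, 0.9216)
(r₃, s₃) = (-3.0976, 0.9216) − 0.02·(-18.5856, 1.8432) = (-2.725888, 0.884736)
E(-2.725888, 0.884736) = 23.074153955328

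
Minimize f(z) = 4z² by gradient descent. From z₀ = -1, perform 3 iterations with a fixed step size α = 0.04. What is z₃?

-0.314432

f′(z) = 8z
z₁ = -1 − 0.04·(-8) = -0.68
z₂ = -0.68 − 0.04·(-5.44) = -0.4624
z₃ = -0.4624 − 0.04·(-3.6992) = -0.314432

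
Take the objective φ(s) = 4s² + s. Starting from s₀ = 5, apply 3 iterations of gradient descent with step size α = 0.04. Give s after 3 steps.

1.486464

φ′(s) = 8s + 1
Step 1: φ′(5) = 41; s₁ = 5 − 0.04·41 = 3.36
Step 2: φ′(3.36) = 27.88; s₂ = 3.36 − 0.04·27.88 = 2.2448
Step 3: φ′(2.2448) = 18.9584; s₃ = 2.2448 − 0.04·18.9584 = 1.486464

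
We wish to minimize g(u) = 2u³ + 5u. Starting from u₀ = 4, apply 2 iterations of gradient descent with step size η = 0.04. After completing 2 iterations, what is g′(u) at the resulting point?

g′(u) = 6u² + 5
u₁ = 4 − 0.04·101 = -0.04
u₂ = -0.04 − 0.04·5.0096 = -0.240384
g′(u) at (-0.240384) = 5.346706804736

5.346706804736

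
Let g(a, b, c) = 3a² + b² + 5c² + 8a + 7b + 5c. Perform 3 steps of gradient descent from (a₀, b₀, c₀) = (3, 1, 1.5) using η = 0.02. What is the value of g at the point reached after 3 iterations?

28.421822130176

∇g = (6a + 8, 2b + 7, 10c + 5)
(a₁, b₁, c₁) = (3, 1, 1.5) − 0.02·(26, 9, 20) = (2.48, 0.82, 1.1)
(a₂, b₂, c₂) = (2.48, 0.82, 1.1) − 0.02·(22.88, 8.64, 16) = (2.0224, 0.6472, 0.78)
(a₃, b₃, c₃) = (2.0224, 0.6472, 0.78) − 0.02·(20.1344, 8.2944, 12.8) = (1.619712, 0.481312, 0.524)
g(1.619712, 0.481312, 0.524) = 28.421822130176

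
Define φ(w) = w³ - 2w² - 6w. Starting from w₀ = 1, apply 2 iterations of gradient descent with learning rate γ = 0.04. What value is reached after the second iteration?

1.528192

φ′(w) = 3w² - 4w - 6
w₁ = 1 − 0.04·(-7) = 1.28
w₂ = 1.28 − 0.04·(-6.2048) = 1.528192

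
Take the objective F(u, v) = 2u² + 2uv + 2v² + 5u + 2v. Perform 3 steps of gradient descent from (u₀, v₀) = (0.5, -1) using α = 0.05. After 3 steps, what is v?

-0.8125

∇F = (4u + 2v + 5, 2u + 4v + 2)
(u₁, v₁) = (0.5, -1) − 0.05·(5, -1) = (0.25, -0.95)
(u₂, v₂) = (0.25, -0.95) − 0.05·(4.1, -1.3) = (0.045, -0.885)
(u₃, v₃) = (0.045, -0.885) − 0.05·(3.41, -1.45) = (-0.1255, -0.8125)
v = -0.8125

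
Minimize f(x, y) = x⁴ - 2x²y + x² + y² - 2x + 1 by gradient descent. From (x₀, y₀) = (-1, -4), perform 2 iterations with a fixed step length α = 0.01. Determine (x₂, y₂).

(-0.58868096, -3.810448)

∇f = (4x³ - 4xy + 2x - 2, -2x² + 2y)
(x₁, y₁) = (-1, -4) − 0.01·(-24, -10) = (-0.76, -3.9)
(x₂, y₂) = (-0.76, -3.9) − 0.01·(-17.131904, -8.9552) = (-0.58868096, -3.810448)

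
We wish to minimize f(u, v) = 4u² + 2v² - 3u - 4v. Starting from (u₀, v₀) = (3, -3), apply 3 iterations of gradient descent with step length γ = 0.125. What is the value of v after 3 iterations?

0.5

∇f = (8u - 3, 4v - 4)
Step 1: at (3, -3), ∇f = (21, -16) → (3, -3) − 0.125·(21, -16) = (0.375, -1)
Step 2: at (0.375, -1), ∇f = (0, -8) → (0.375, -1) − 0.125·(0, -8) = (0.375, 0)
Step 3: at (0.375, 0), ∇f = (0, -4) → (0.375, 0) − 0.125·(0, -4) = (0.375, 0.5)
v = 0.5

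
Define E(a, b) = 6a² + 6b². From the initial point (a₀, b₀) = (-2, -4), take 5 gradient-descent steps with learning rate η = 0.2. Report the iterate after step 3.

(5.488, 10.976)

∇E = (12a, 12b)
(a₁, b₁) = (-2, -4) − 0.2·(-24, -48) = (2.8, 5.6)
(a₂, b₂) = (2.8, 5.6) − 0.2·(33.6, 67.2) = (-3.92, -7.84)
(a₃, b₃) = (-3.92, -7.84) − 0.2·(-47.04, -94.08) = (5.488, 10.976)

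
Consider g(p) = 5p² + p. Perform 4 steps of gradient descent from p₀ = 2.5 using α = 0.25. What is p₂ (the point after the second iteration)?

5.75

g′(p) = 10p + 1
Step 1: g′(2.5) = 26; p₁ = 2.5 − 0.25·26 = -4
Step 2: g′(-4) = -39; p₂ = -4 − 0.25·(-39) = 5.75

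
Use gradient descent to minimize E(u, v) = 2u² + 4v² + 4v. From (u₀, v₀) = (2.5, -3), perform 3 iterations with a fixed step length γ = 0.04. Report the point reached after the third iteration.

∇E = (4u, 8v + 4)
(u₁, v₁) = (2.5, -3) − 0.04·(10, -20) = (2.1, -2.2)
(u₂, v₂) = (2.1, -2.2) − 0.04·(8.4, -13.6) = (1.764, -1.656)
(u₃, v₃) = (1.764, -1.656) − 0.04·(7.056, -9.248) = (1.48176, -1.28608)

(1.48176, -1.28608)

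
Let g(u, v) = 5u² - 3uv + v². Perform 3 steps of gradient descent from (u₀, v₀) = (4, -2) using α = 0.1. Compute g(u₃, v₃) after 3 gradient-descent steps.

∇g = (10u - 3v, -3u + 2v)
Step 1: at (4, -2), ∇g = (46, -16) → (4, -2) − 0.1·(46, -16) = (-0.6, -0.4)
Step 2: at (-0.6, -0.4), ∇g = (-4.8, 1) → (-0.6, -0.4) − 0.1·(-4.8, 1) = (-0.12, -0.5)
Step 3: at (-0.12, -0.5), ∇g = (0.3, -0.64) → (-0.12, -0.5) − 0.1·(0.3, -0.64) = (-0.15, -0.436)
g(-0.15, -0.436) = 0.106396

0.106396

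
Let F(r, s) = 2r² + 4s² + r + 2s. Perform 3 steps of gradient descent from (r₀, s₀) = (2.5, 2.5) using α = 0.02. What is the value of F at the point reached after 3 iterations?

∇F = (4r + 1, 8s + 2)
Step 1: at (2.5, 2.5), ∇F = (11, 22) → (2.5, 2.5) − 0.02·(11, 22) = (2.28, 2.06)
Step 2: at (2.28, 2.06), ∇F = (10.12, 18.48) → (2.28, 2.06) − 0.02·(10.12, 18.48) = (2.0776, 1.6904)
Step 3: at (2.0776, 1.6904), ∇F = (9.3104, 15.5232) → (2.0776, 1.6904) − 0.02·(9.3104, 15.5232) = (1.891392, 1.379936)
F(1.891392, 1.379936) = 19.422884851712

19.422884851712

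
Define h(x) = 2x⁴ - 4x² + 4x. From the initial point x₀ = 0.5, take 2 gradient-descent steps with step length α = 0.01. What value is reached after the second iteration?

0.47978808

h′(x) = 8x³ - 8x + 4
x₁ = 0.5 − 0.01·1 = 0.49
x₂ = 0.49 − 0.01·1.021192 = 0.47978808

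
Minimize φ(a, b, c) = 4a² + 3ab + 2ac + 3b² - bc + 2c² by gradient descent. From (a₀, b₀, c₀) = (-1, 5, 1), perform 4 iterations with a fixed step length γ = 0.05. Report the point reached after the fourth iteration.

(-1.361825, 1.895975, 1.300625)

∇φ = (8a + 3b + 2c, 3a + 6b - c, 2a - b + 4c)
Step 1: at (-1, 5, 1), ∇φ = (9, 26, -3) → (-1, 5, 1) − 0.05·(9, 26, -3) = (-1.45, 3.7, 1.15)
Step 2: at (-1.45, 3.7, 1.15), ∇φ = (1.8, 16.7, -2) → (-1.45, 3.7, 1.15) − 0.05·(1.8, 16.7, -2) = (-1.54, 2.865, 1.25)
Step 3: at (-1.54, 2.865, 1.25), ∇φ = (-1.225, 11.32, -0.945) → (-1.54, 2.865, 1.25) − 0.05·(-1.225, 11.32, -0.945) = (-1.47875, 2.299, 1.29725)
Step 4: at (-1.47875, 2.299, 1.29725), ∇φ = (-2.3385, 8.0605, -0.0675) → (-1.47875, 2.299, 1.29725) − 0.05·(-2.3385, 8.0605, -0.0675) = (-1.361825, 1.895975, 1.300625)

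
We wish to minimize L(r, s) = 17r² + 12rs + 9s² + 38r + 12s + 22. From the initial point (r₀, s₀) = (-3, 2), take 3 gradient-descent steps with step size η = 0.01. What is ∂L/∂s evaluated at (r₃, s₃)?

∇L = (34r + 12s + 38, 12r + 18s + 12)
(r₁, s₁) = (-3, 2) − 0.01·(-40, 12) = (-2.6, 1.88)
(r₂, s₂) = (-2.6, 1.88) − 0.01·(-27.84, 14.64) = (-2.3216, 1.7336)
(r₃, s₃) = (-2.3216, 1.7336) − 0.01·(-20.1312, 15.3456) = (-2.120288, 1.580144)
∂L/∂s at (-2.120288, 1.580144) = 14.999136

14.999136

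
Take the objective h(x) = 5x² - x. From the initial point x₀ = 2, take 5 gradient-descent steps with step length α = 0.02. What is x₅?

h′(x) = 10x - 1
Step 1: h′(2) = 19; x₁ = 2 − 0.02·19 = 1.62
Step 2: h′(1.62) = 15.2; x₂ = 1.62 − 0.02·15.2 = 1.316
Step 3: h′(1.316) = 12.16; x₃ = 1.316 − 0.02·12.16 = 1.0728
Step 4: h′(1.0728) = 9.728; x₄ = 1.0728 − 0.02·9.728 = 0.87824
Step 5: h′(0.87824) = 7.7824; x₅ = 0.87824 − 0.02·7.7824 = 0.722592

0.722592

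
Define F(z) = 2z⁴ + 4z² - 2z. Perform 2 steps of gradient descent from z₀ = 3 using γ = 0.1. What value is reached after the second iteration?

F′(z) = 8z³ + 8z - 2
Step 1: F′(3) = 238; z₁ = 3 − 0.1·238 = -20.8
Step 2: F′(-20.8) = -72159.696; z₂ = -20.8 − 0.1·(-72159.696) = 7195.1696

7195.1696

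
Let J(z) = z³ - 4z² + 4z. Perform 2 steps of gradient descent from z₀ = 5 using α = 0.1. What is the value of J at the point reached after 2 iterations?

0.746129313

J′(z) = 3z² - 8z + 4
z₁ = 5 − 0.1·39 = 1.1
z₂ = 1.1 − 0.1·(-1.17) = 1.217
J(1.217) = 0.746129313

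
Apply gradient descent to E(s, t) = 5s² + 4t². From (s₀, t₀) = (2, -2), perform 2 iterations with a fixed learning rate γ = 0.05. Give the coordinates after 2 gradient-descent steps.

∇E = (10s, 8t)
(s₁, t₁) = (2, -2) − 0.05·(20, -16) = (1, -1.2)
(s₂, t₂) = (1, -1.2) − 0.05·(10, -9.6) = (0.5, -0.72)

(0.5, -0.72)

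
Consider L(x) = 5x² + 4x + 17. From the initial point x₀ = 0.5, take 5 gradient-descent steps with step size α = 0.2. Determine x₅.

-1.3

L′(x) = 10x + 4
x₁ = 0.5 − 0.2·9 = -1.3
x₂ = -1.3 − 0.2·(-9) = 0.5
x₃ = 0.5 − 0.2·9 = -1.3
x₄ = -1.3 − 0.2·(-9) = 0.5
x₅ = 0.5 − 0.2·9 = -1.3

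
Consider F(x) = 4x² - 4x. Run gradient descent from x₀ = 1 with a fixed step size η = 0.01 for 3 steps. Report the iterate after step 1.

F′(x) = 8x - 4
x₁ = 1 − 0.01·4 = 0.96

0.96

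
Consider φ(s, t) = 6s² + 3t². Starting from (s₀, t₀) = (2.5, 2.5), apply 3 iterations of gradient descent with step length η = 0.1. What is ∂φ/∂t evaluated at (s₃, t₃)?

∇φ = (12s, 6t)
(s₁, t₁) = (2.5, 2.5) − 0.1·(30, 15) = (-0.5, 1)
(s₂, t₂) = (-0.5, 1) − 0.1·(-6, 6) = (0.1, 0.4)
(s₃, t₃) = (0.1, 0.4) − 0.1·(1.2, 2.4) = (-0.02, 0.16)
∂φ/∂t at (-0.02, 0.16) = 0.96

0.96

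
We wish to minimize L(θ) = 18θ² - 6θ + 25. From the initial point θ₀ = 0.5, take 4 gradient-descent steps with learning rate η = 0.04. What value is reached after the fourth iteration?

0.17916032

L′(θ) = 36θ - 6
Step 1: L′(0.5) = 12; θ₁ = 0.5 − 0.04·12 = 0.02
Step 2: L′(0.02) = -5.28; θ₂ = 0.02 − 0.04·(-5.28) = 0.2312
Step 3: L′(0.2312) = 2.3232; θ₃ = 0.2312 − 0.04·2.3232 = 0.138272
Step 4: L′(0.138272) = -1.022208; θ₄ = 0.138272 − 0.04·(-1.022208) = 0.17916032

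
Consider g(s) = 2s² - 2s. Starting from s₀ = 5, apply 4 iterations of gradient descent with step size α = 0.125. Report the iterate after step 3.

g′(s) = 4s - 2
s₁ = 5 − 0.125·18 = 2.75
s₂ = 2.75 − 0.125·9 = 1.625
s₃ = 1.625 − 0.125·4.5 = 1.0625

1.0625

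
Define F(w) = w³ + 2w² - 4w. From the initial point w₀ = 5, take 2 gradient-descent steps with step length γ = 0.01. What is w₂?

F′(w) = 3w² + 4w - 4
w₁ = 5 − 0.01·91 = 4.09
w₂ = 4.09 − 0.01·62.5443 = 3.464557

3.464557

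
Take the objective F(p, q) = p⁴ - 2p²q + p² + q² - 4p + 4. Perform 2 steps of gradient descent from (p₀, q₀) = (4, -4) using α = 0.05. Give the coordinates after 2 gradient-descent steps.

(357.2696, 13.084)

∇F = (4p³ - 4pq + 2p - 4, -2p² + 2q)
(p₁, q₁) = (4, -4) − 0.05·(324, -40) = (-12.2, -2)
(p₂, q₂) = (-12.2, -2) − 0.05·(-7389.392, -301.68) = (357.2696, 13.084)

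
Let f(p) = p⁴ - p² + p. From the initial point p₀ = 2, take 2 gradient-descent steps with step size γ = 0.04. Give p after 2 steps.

0.77236736

f′(p) = 4p³ - 2p + 1
Step 1: f′(2) = 29; p₁ = 2 − 0.04·29 = 0.84
Step 2: f′(0.84) = 1.690816; p₂ = 0.84 − 0.04·1.690816 = 0.77236736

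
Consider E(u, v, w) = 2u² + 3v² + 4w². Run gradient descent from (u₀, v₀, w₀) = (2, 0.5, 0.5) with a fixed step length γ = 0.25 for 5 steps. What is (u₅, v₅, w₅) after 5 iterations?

(0, -0.015625, -0.5)

∇E = (4u, 6v, 8w)
Step 1: at (2, 0.5, 0.5), ∇E = (8, 3, 4) → (2, 0.5, 0.5) − 0.25·(8, 3, 4) = (0, -0.25, -0.5)
Step 2: at (0, -0.25, -0.5), ∇E = (0, -1.5, -4) → (0, -0.25, -0.5) − 0.25·(0, -1.5, -4) = (0, 0.125, 0.5)
Step 3: at (0, 0.125, 0.5), ∇E = (0, 0.75, 4) → (0, 0.125, 0.5) − 0.25·(0, 0.75, 4) = (0, -0.0625, -0.5)
Step 4: at (0, -0.0625, -0.5), ∇E = (0, -0.375, -4) → (0, -0.0625, -0.5) − 0.25·(0, -0.375, -4) = (0, 0.03125, 0.5)
Step 5: at (0, 0.03125, 0.5), ∇E = (0, 0.1875, 4) → (0, 0.03125, 0.5) − 0.25·(0, 0.1875, 4) = (0, -0.015625, -0.5)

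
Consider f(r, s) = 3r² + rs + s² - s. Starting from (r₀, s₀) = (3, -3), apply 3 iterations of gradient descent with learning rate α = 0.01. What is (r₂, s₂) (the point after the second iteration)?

∇f = (6r + s, r + 2s - 1)
Step 1: at (3, -3), ∇f = (15, -4) → (3, -3) − 0.01·(15, -4) = (2.85, -2.96)
Step 2: at (2.85, -2.96), ∇f = (14.14, -4.07) → (2.85, -2.96) − 0.01·(14.14, -4.07) = (2.7086, -2.9193)

(2.7086, -2.9193)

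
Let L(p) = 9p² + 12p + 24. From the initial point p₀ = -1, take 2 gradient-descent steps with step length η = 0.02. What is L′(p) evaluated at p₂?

-2.4576

L′(p) = 18p + 12
Step 1: L′(-1) = -6; p₁ = -1 − 0.02·(-6) = -0.88
Step 2: L′(-0.88) = -3.84; p₂ = -0.88 − 0.02·(-3.84) = -0.8032
L′(p) at (-0.8032) = -2.4576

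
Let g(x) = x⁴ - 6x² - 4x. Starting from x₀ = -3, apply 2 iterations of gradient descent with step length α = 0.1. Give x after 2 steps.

-28.4144

g′(x) = 4x³ - 12x - 4
Step 1: g′(-3) = -76; x₁ = -3 − 0.1·(-76) = 4.6
Step 2: g′(4.6) = 330.144; x₂ = 4.6 − 0.1·330.144 = -28.4144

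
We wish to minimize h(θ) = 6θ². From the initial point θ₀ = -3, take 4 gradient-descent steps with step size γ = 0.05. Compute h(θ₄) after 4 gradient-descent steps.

0.03538944

h′(θ) = 12θ
θ₁ = -3 − 0.05·(-36) = -1.2
θ₂ = -1.2 − 0.05·(-14.4) = -0.48
θ₃ = -0.48 − 0.05·(-5.76) = -0.192
θ₄ = -0.192 − 0.05·(-2.304) = -0.0768
h(-0.0768) = 0.03538944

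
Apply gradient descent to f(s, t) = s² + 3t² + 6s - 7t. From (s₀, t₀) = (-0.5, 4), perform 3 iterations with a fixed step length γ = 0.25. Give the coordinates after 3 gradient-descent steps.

∇f = (2s + 6, 6t - 7)
(s₁, t₁) = (-0.5, 4) − 0.25·(5, 17) = (-1.75, -0.25)
(s₂, t₂) = (-1.75, -0.25) − 0.25·(2.5, -8.5) = (-2.375, 1.875)
(s₃, t₃) = (-2.375, 1.875) − 0.25·(1.25, 4.25) = (-2.6875, 0.8125)

(-2.6875, 0.8125)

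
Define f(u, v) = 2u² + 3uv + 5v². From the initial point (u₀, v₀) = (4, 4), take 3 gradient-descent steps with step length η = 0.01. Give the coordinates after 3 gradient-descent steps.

(3.237516, 2.614356)

∇f = (4u + 3v, 3u + 10v)
(u₁, v₁) = (4, 4) − 0.01·(28, 52) = (3.72, 3.48)
(u₂, v₂) = (3.72, 3.48) − 0.01·(25.32, 45.96) = (3.4668, 3.0204)
(u₃, v₃) = (3.4668, 3.0204) − 0.01·(22.9284, 40.6044) = (3.237516, 2.614356)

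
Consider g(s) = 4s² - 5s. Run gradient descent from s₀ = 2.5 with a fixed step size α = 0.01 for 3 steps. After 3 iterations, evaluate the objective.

6.9643672064

g′(s) = 8s - 5
Step 1: g′(2.5) = 15; s₁ = 2.5 − 0.01·15 = 2.35
Step 2: g′(2.35) = 13.8; s₂ = 2.35 − 0.01·13.8 = 2.212
Step 3: g′(2.212) = 12.696; s₃ = 2.212 − 0.01·12.696 = 2.08504
g(2.08504) = 6.9643672064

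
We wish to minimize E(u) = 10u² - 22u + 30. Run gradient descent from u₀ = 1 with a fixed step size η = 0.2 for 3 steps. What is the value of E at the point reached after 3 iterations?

E′(u) = 20u - 22
Step 1: E′(1) = -2; u₁ = 1 − 0.2·(-2) = 1.4
Step 2: E′(1.4) = 6; u₂ = 1.4 − 0.2·6 = 0.2
Step 3: E′(0.2) = -18; u₃ = 0.2 − 0.2·(-18) = 3.8
E(3.8) = 90.8

90.8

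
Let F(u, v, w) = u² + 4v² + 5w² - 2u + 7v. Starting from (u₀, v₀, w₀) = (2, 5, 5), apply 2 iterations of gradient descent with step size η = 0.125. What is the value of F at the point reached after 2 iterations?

∇F = (2u - 2, 8v + 7, 10w)
Step 1: at (2, 5, 5), ∇F = (2, 47, 50) → (2, 5, 5) − 0.125·(2, 47, 50) = (1.75, -0.875, -1.25)
Step 2: at (1.75, -0.875, -1.25), ∇F = (1.5, 0, -12.5) → (1.75, -0.875, -1.25) − 0.125·(1.5, 0, -12.5) = (1.5625, -0.875, 0.3125)
F(1.5625, -0.875, 0.3125) = -3.2578125

-3.2578125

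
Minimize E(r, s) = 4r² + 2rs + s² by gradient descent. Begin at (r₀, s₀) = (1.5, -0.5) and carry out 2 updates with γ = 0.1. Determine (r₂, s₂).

∇E = (8r + 2s, 2r + 2s)
Step 1: at (1.5, -0.5), ∇E = (11, 2) → (1.5, -0.5) − 0.1·(11, 2) = (0.4, -0.7)
Step 2: at (0.4, -0.7), ∇E = (1.8, -0.6) → (0.4, -0.7) − 0.1·(1.8, -0.6) = (0.22, -0.64)

(0.22, -0.64)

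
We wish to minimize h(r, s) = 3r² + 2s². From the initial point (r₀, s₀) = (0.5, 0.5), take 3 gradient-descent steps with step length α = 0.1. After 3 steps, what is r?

∇h = (6r, 4s)
Step 1: at (0.5, 0.5), ∇h = (3, 2) → (0.5, 0.5) − 0.1·(3, 2) = (0.2, 0.3)
Step 2: at (0.2, 0.3), ∇h = (1.2, 1.2) → (0.2, 0.3) − 0.1·(1.2, 1.2) = (0.08, 0.18)
Step 3: at (0.08, 0.18), ∇h = (0.48, 0.72) → (0.08, 0.18) − 0.1·(0.48, 0.72) = (0.032, 0.108)
r = 0.032

0.032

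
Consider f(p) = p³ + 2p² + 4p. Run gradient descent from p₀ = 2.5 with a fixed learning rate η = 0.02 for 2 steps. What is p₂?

f′(p) = 3p² + 4p + 4
p₁ = 2.5 − 0.02·32.75 = 1.845
p₂ = 1.845 − 0.02·21.592075 = 1.4131585

1.4131585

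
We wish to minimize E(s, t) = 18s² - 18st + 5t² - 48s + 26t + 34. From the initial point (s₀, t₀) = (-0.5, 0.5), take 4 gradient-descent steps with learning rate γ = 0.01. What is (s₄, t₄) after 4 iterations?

∇E = (36s - 18t - 48, -18s + 10t + 26)
Step 1: at (-0.5, 0.5), ∇E = (-75, 40) → (-0.5, 0.5) − 0.01·(-75, 40) = (0.25, 0.1)
Step 2: at (0.25, 0.1), ∇E = (-40.8, 22.5) → (0.25, 0.1) − 0.01·(-40.8, 22.5) = (0.658, -0.125)
Step 3: at (0.658, -0.125), ∇E = (-22.062, 12.906) → (0.658, -0.125) − 0.01·(-22.062, 12.906) = (0.87862, -0.25406)
Step 4: at (0.87862, -0.25406), ∇E = (-11.7966, 7.64424) → (0.87862, -0.25406) − 0.01·(-11.7966, 7.64424) = (0.996586, -0.3305024)

(0.996586, -0.3305024)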